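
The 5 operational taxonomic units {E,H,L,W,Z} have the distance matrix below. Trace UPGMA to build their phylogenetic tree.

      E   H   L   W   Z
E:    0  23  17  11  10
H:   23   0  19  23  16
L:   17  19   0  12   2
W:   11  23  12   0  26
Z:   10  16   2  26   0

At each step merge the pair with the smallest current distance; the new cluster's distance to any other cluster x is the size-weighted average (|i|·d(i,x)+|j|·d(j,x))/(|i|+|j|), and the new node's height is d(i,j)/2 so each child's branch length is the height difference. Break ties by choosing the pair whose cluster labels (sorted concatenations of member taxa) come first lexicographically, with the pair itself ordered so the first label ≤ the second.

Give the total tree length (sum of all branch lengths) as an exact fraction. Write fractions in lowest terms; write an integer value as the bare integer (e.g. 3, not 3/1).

iteration 1: select L,Z (d=2); attach at lengths (1, 1); label the merged cluster LZ
  updated: d(E,LZ)=27/2, d(H,LZ)=35/2, d(LZ,W)=19
iteration 2: select E,W (d=11); attach at lengths (11/2, 11/2); label the merged cluster EW
  updated: d(EW,H)=23, d(EW,LZ)=65/4
iteration 3: select EW,LZ (d=65/4); attach at lengths (21/8, 57/8); label the merged cluster ELWZ
  updated: d(ELWZ,H)=81/4
iteration 4: select ELWZ,H (d=81/4); attach at lengths (2, 81/8); label the merged cluster EHLWZ
final tree: (((E:11/2,W:11/2):21/8,(L:1,Z:1):57/8):2,H:81/8)
total length: 279/8

279/8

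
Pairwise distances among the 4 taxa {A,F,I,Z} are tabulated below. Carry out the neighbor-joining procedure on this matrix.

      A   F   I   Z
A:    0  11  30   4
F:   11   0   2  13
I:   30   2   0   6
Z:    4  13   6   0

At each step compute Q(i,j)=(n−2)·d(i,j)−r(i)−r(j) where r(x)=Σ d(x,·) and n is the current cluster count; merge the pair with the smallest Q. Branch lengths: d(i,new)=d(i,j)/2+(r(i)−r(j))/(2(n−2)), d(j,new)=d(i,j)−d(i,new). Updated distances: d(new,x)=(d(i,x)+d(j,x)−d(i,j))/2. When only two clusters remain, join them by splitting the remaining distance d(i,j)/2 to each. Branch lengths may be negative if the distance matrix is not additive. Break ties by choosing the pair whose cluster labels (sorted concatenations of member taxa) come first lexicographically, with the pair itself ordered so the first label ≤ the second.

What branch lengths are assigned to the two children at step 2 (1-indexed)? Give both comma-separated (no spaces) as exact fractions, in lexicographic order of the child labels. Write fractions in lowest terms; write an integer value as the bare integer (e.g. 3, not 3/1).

iteration 1: select A,Z (d=4, Q=-60); attach at lengths (15/2, -7/2); label the merged cluster AZ
  updated: d(AZ,F)=10, d(AZ,I)=16
iteration 2: select AZ,F (d=10, Q=-28); attach at lengths (12, -2); label the merged cluster AFZ
  updated: d(AFZ,I)=4
iteration 3: select AFZ,I (d=4); attach at lengths (2, 2); label the merged cluster AFIZ
final tree: (((A:15/2,Z:-7/2):12,F:-2):2,I:2)
total length: 18

12,-2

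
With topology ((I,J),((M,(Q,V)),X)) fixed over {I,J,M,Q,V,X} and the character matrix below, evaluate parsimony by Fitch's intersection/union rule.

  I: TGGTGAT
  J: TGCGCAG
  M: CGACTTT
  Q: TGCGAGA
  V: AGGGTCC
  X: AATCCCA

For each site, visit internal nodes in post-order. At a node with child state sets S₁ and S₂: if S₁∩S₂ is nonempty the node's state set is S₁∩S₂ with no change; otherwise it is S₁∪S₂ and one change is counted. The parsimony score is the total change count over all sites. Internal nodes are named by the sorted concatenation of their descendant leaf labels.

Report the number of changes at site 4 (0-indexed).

3

IJ@0: {T} ∩ {T} = {T} (intersection, +0)
QV@0: {T} ∪ {A} = {A,T} (union, +1)
MQV@0: {C} ∪ {A,T} = {A,C,T} (union, +1)
MQVX@0: {A,C,T} ∩ {A} = {A} (intersection, +0)
IJMQVX@0: {T} ∪ {A} = {A,T} (union, +1)
IJ@1: {G} ∩ {G} = {G} (intersection, +0)
QV@1: {G} ∩ {G} = {G} (intersection, +0)
MQV@1: {G} ∩ {G} = {G} (intersection, +0)
MQVX@1: {G} ∪ {A} = {A,G} (union, +1)
IJMQVX@1: {G} ∩ {A,G} = {G} (intersection, +0)
IJ@2: {G} ∪ {C} = {C,G} (union, +1)
QV@2: {C} ∪ {G} = {C,G} (union, +1)
MQV@2: {A} ∪ {C,G} = {A,C,G} (union, +1)
MQVX@2: {A,C,G} ∪ {T} = {A,C,G,T} (union, +1)
IJMQVX@2: {C,G} ∩ {A,C,G,T} = {C,G} (intersection, +0)
IJ@3: {T} ∪ {G} = {G,T} (union, +1)
QV@3: {G} ∩ {G} = {G} (intersection, +0)
MQV@3: {C} ∪ {G} = {C,G} (union, +1)
MQVX@3: {C,G} ∩ {C} = {C} (intersection, +0)
IJMQVX@3: {G,T} ∪ {C} = {C,G,T} (union, +1)
IJ@4: {G} ∪ {C} = {C,G} (union, +1)
QV@4: {A} ∪ {T} = {A,T} (union, +1)
MQV@4: {T} ∩ {A,T} = {T} (intersection, +0)
MQVX@4: {T} ∪ {C} = {C,T} (union, +1)
IJMQVX@4: {C,G} ∩ {C,T} = {C} (intersection, +0)
IJ@5: {A} ∩ {A} = {A} (intersection, +0)
QV@5: {G} ∪ {C} = {C,G} (union, +1)
MQV@5: {T} ∪ {C,G} = {C,G,T} (union, +1)
MQVX@5: {C,G,T} ∩ {C} = {C} (intersection, +0)
IJMQVX@5: {A} ∪ {C} = {A,C} (union, +1)
IJ@6: {T} ∪ {G} = {G,T} (union, +1)
QV@6: {A} ∪ {C} = {A,C} (union, +1)
MQV@6: {T} ∪ {A,C} = {A,C,T} (union, +1)
MQVX@6: {A,C,T} ∩ {A} = {A} (intersection, +0)
IJMQVX@6: {G,T} ∪ {A} = {A,G,T} (union, +1)
per-site changes: [3, 1, 4, 3, 3, 3, 4]; total = 21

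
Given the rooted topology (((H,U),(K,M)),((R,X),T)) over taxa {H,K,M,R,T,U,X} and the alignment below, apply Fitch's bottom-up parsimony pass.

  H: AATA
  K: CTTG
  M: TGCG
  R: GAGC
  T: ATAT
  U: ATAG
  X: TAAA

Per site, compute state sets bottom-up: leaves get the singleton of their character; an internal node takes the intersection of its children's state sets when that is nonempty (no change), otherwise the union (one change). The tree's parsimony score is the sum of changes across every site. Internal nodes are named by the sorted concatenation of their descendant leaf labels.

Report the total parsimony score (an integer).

15

HU@0: {A} ∩ {A} = {A} (intersection, +0)
KM@0: {C} ∪ {T} = {C,T} (union, +1)
HKMU@0: {A} ∪ {C,T} = {A,C,T} (union, +1)
RX@0: {G} ∪ {T} = {G,T} (union, +1)
RTX@0: {G,T} ∪ {A} = {A,G,T} (union, +1)
HKMRTUX@0: {A,C,T} ∩ {A,G,T} = {A,T} (intersection, +0)
HU@1: {A} ∪ {T} = {A,T} (union, +1)
KM@1: {T} ∪ {G} = {G,T} (union, +1)
HKMU@1: {A,T} ∩ {G,T} = {T} (intersection, +0)
RX@1: {A} ∩ {A} = {A} (intersection, +0)
RTX@1: {A} ∪ {T} = {A,T} (union, +1)
HKMRTUX@1: {T} ∩ {A,T} = {T} (intersection, +0)
HU@2: {T} ∪ {A} = {A,T} (union, +1)
KM@2: {T} ∪ {C} = {C,T} (union, +1)
HKMU@2: {A,T} ∩ {C,T} = {T} (intersection, +0)
RX@2: {G} ∪ {A} = {A,G} (union, +1)
RTX@2: {A,G} ∩ {A} = {A} (intersection, +0)
HKMRTUX@2: {T} ∪ {A} = {A,T} (union, +1)
HU@3: {A} ∪ {G} = {A,G} (union, +1)
KM@3: {G} ∩ {G} = {G} (intersection, +0)
HKMU@3: {A,G} ∩ {G} = {G} (intersection, +0)
RX@3: {C} ∪ {A} = {A,C} (union, +1)
RTX@3: {A,C} ∪ {T} = {A,C,T} (union, +1)
HKMRTUX@3: {G} ∪ {A,C,T} = {A,C,G,T} (union, +1)
per-site changes: [4, 3, 4, 4]; total = 15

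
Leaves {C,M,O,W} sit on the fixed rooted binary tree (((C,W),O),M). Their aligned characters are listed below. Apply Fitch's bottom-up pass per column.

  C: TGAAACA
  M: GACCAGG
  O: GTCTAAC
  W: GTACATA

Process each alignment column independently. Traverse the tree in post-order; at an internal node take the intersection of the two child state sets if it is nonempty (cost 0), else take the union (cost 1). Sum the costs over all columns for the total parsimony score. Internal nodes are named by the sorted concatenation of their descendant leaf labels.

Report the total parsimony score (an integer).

11

CW@0: {T} ∪ {G} = {G,T} (union, +1)
COW@0: {G,T} ∩ {G} = {G} (intersection, +0)
CMOW@0: {G} ∩ {G} = {G} (intersection, +0)
CW@1: {G} ∪ {T} = {G,T} (union, +1)
COW@1: {G,T} ∩ {T} = {T} (intersection, +0)
CMOW@1: {T} ∪ {A} = {A,T} (union, +1)
CW@2: {A} ∩ {A} = {A} (intersection, +0)
COW@2: {A} ∪ {C} = {A,C} (union, +1)
CMOW@2: {A,C} ∩ {C} = {C} (intersection, +0)
CW@3: {A} ∪ {C} = {A,C} (union, +1)
COW@3: {A,C} ∪ {T} = {A,C,T} (union, +1)
CMOW@3: {A,C,T} ∩ {C} = {C} (intersection, +0)
CW@4: {A} ∩ {A} = {A} (intersection, +0)
COW@4: {A} ∩ {A} = {A} (intersection, +0)
CMOW@4: {A} ∩ {A} = {A} (intersection, +0)
CW@5: {C} ∪ {T} = {C,T} (union, +1)
COW@5: {C,T} ∪ {A} = {A,C,T} (union, +1)
CMOW@5: {A,C,T} ∪ {G} = {A,C,G,T} (union, +1)
CW@6: {A} ∩ {A} = {A} (intersection, +0)
COW@6: {A} ∪ {C} = {A,C} (union, +1)
CMOW@6: {A,C} ∪ {G} = {A,C,G} (union, +1)
per-site changes: [1, 2, 1, 2, 0, 3, 2]; total = 11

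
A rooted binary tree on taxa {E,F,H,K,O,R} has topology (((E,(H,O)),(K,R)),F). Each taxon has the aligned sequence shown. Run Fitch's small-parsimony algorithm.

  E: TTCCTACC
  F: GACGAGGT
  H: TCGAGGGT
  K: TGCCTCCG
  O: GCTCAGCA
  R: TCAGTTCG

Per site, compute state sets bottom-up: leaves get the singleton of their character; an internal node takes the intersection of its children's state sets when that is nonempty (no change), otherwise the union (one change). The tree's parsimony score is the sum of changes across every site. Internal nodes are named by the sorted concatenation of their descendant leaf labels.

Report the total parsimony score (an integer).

22

[col 0] HO: children H:{T}, O:{G} ∪→ {G,T}; cost 1
[col 0] EHO: children E:{T}, HO:{G,T} ∩→ {T}; cost 0
[col 0] KR: children K:{T}, R:{T} ∩→ {T}; cost 0
[col 0] EHKOR: children EHO:{T}, KR:{T} ∩→ {T}; cost 0
[col 0] EFHKOR: children EHKOR:{T}, F:{G} ∪→ {G,T}; cost 1
[col 1] HO: children H:{C}, O:{C} ∩→ {C}; cost 0
[col 1] EHO: children E:{T}, HO:{C} ∪→ {C,T}; cost 1
[col 1] KR: children K:{G}, R:{C} ∪→ {C,G}; cost 1
[col 1] EHKOR: children EHO:{C,T}, KR:{C,G} ∩→ {C}; cost 0
[col 1] EFHKOR: children EHKOR:{C}, F:{A} ∪→ {A,C}; cost 1
[col 2] HO: children H:{G}, O:{T} ∪→ {G,T}; cost 1
[col 2] EHO: children E:{C}, HO:{G,T} ∪→ {C,G,T}; cost 1
[col 2] KR: children K:{C}, R:{A} ∪→ {A,C}; cost 1
[col 2] EHKOR: children EHO:{C,G,T}, KR:{A,C} ∩→ {C}; cost 0
[col 2] EFHKOR: children EHKOR:{C}, F:{C} ∩→ {C}; cost 0
[col 3] HO: children H:{A}, O:{C} ∪→ {A,C}; cost 1
[col 3] EHO: children E:{C}, HO:{A,C} ∩→ {C}; cost 0
[col 3] KR: children K:{C}, R:{G} ∪→ {C,G}; cost 1
[col 3] EHKOR: children EHO:{C}, KR:{C,G} ∩→ {C}; cost 0
[col 3] EFHKOR: children EHKOR:{C}, F:{G} ∪→ {C,G}; cost 1
[col 4] HO: children H:{G}, O:{A} ∪→ {A,G}; cost 1
[col 4] EHO: children E:{T}, HO:{A,G} ∪→ {A,G,T}; cost 1
[col 4] KR: children K:{T}, R:{T} ∩→ {T}; cost 0
[col 4] EHKOR: children EHO:{A,G,T}, KR:{T} ∩→ {T}; cost 0
[col 4] EFHKOR: children EHKOR:{T}, F:{A} ∪→ {A,T}; cost 1
[col 5] HO: children H:{G}, O:{G} ∩→ {G}; cost 0
[col 5] EHO: children E:{A}, HO:{G} ∪→ {A,G}; cost 1
[col 5] KR: children K:{C}, R:{T} ∪→ {C,T}; cost 1
[col 5] EHKOR: children EHO:{A,G}, KR:{C,T} ∪→ {A,C,G,T}; cost 1
[col 5] EFHKOR: children EHKOR:{A,C,G,T}, F:{G} ∩→ {G}; cost 0
[col 6] HO: children H:{G}, O:{C} ∪→ {C,G}; cost 1
[col 6] EHO: children E:{C}, HO:{C,G} ∩→ {C}; cost 0
[col 6] KR: children K:{C}, R:{C} ∩→ {C}; cost 0
[col 6] EHKOR: children EHO:{C}, KR:{C} ∩→ {C}; cost 0
[col 6] EFHKOR: children EHKOR:{C}, F:{G} ∪→ {C,G}; cost 1
[col 7] HO: children H:{T}, O:{A} ∪→ {A,T}; cost 1
[col 7] EHO: children E:{C}, HO:{A,T} ∪→ {A,C,T}; cost 1
[col 7] KR: children K:{G}, R:{G} ∩→ {G}; cost 0
[col 7] EHKOR: children EHO:{A,C,T}, KR:{G} ∪→ {A,C,G,T}; cost 1
[col 7] EFHKOR: children EHKOR:{A,C,G,T}, F:{T} ∩→ {T}; cost 0
per-site changes: [2, 3, 3, 3, 3, 3, 2, 3]; total = 22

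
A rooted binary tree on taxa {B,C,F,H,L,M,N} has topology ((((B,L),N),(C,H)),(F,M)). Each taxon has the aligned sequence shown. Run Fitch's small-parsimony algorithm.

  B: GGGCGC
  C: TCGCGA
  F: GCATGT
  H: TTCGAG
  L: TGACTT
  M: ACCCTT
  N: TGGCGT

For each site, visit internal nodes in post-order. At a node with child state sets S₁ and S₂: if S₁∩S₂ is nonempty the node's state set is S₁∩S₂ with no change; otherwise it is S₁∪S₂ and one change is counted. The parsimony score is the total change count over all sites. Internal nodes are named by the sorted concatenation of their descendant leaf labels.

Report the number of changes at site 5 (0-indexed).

3

[col 0] BL: children B:{G}, L:{T} ∪→ {G,T}; cost 1
[col 0] BLN: children BL:{G,T}, N:{T} ∩→ {T}; cost 0
[col 0] CH: children C:{T}, H:{T} ∩→ {T}; cost 0
[col 0] BCHLN: children BLN:{T}, CH:{T} ∩→ {T}; cost 0
[col 0] FM: children F:{G}, M:{A} ∪→ {A,G}; cost 1
[col 0] BCFHLMN: children BCHLN:{T}, FM:{A,G} ∪→ {A,G,T}; cost 1
[col 1] BL: children B:{G}, L:{G} ∩→ {G}; cost 0
[col 1] BLN: children BL:{G}, N:{G} ∩→ {G}; cost 0
[col 1] CH: children C:{C}, H:{T} ∪→ {C,T}; cost 1
[col 1] BCHLN: children BLN:{G}, CH:{C,T} ∪→ {C,G,T}; cost 1
[col 1] FM: children F:{C}, M:{C} ∩→ {C}; cost 0
[col 1] BCFHLMN: children BCHLN:{C,G,T}, FM:{C} ∩→ {C}; cost 0
[col 2] BL: children B:{G}, L:{A} ∪→ {A,G}; cost 1
[col 2] BLN: children BL:{A,G}, N:{G} ∩→ {G}; cost 0
[col 2] CH: children C:{G}, H:{C} ∪→ {C,G}; cost 1
[col 2] BCHLN: children BLN:{G}, CH:{C,G} ∩→ {G}; cost 0
[col 2] FM: children F:{A}, M:{C} ∪→ {A,C}; cost 1
[col 2] BCFHLMN: children BCHLN:{G}, FM:{A,C} ∪→ {A,C,G}; cost 1
[col 3] BL: children B:{C}, L:{C} ∩→ {C}; cost 0
[col 3] BLN: children BL:{C}, N:{C} ∩→ {C}; cost 0
[col 3] CH: children C:{C}, H:{G} ∪→ {C,G}; cost 1
[col 3] BCHLN: children BLN:{C}, CH:{C,G} ∩→ {C}; cost 0
[col 3] FM: children F:{T}, M:{C} ∪→ {C,T}; cost 1
[col 3] BCFHLMN: children BCHLN:{C}, FM:{C,T} ∩→ {C}; cost 0
[col 4] BL: children B:{G}, L:{T} ∪→ {G,T}; cost 1
[col 4] BLN: children BL:{G,T}, N:{G} ∩→ {G}; cost 0
[col 4] CH: children C:{G}, H:{A} ∪→ {A,G}; cost 1
[col 4] BCHLN: children BLN:{G}, CH:{A,G} ∩→ {G}; cost 0
[col 4] FM: children F:{G}, M:{T} ∪→ {G,T}; cost 1
[col 4] BCFHLMN: children BCHLN:{G}, FM:{G,T} ∩→ {G}; cost 0
[col 5] BL: children B:{C}, L:{T} ∪→ {C,T}; cost 1
[col 5] BLN: children BL:{C,T}, N:{T} ∩→ {T}; cost 0
[col 5] CH: children C:{A}, H:{G} ∪→ {A,G}; cost 1
[col 5] BCHLN: children BLN:{T}, CH:{A,G} ∪→ {A,G,T}; cost 1
[col 5] FM: children F:{T}, M:{T} ∩→ {T}; cost 0
[col 5] BCFHLMN: children BCHLN:{A,G,T}, FM:{T} ∩→ {T}; cost 0
per-site changes: [3, 2, 4, 2, 3, 3]; total = 17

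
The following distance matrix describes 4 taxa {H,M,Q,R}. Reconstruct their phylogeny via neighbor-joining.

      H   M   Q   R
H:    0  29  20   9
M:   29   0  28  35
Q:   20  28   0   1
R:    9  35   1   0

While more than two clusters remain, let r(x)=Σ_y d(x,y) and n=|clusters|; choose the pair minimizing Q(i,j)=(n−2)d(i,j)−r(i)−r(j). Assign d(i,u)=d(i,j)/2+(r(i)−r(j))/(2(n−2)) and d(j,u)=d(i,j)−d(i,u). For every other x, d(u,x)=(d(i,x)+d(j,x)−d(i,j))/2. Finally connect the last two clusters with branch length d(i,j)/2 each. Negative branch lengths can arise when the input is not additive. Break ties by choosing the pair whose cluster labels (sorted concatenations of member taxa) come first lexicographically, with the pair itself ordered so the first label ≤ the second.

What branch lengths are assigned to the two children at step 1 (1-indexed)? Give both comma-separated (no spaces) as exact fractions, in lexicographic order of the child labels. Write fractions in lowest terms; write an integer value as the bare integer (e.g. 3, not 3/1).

iteration 1: select H,M (d=29, Q=-92); attach at lengths (6, 23); label the merged cluster HM
  updated: d(HM,Q)=19/2, d(HM,R)=15/2
iteration 2: select HM,Q (d=19/2, Q=-18); attach at lengths (8, 3/2); label the merged cluster HMQ
  updated: d(HMQ,R)=-1/2
iteration 3: select HMQ,R (d=-1/2); attach at lengths (-1/4, -1/4); label the merged cluster HMQR
final tree: (((H:6,M:23):8,Q:3/2):-1/4,R:-1/4)
total length: 38

6,23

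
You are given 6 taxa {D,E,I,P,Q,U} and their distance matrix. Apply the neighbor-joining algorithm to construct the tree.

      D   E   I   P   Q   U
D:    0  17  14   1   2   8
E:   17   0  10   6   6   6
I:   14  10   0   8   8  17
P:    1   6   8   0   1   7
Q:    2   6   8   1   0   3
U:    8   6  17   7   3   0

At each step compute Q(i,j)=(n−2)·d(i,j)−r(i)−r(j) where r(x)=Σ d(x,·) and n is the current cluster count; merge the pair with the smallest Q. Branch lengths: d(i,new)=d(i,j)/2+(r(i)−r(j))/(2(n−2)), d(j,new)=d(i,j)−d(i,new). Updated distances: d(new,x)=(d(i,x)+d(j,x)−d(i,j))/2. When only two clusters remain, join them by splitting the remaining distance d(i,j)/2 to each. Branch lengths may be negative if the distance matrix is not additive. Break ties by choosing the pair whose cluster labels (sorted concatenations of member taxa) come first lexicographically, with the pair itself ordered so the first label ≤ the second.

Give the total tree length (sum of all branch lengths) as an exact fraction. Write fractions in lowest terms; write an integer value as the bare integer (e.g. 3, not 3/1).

307/16

iteration 1: select E,I (d=10, Q=-62); attach at lengths (7/2, 13/2); label the merged cluster EI
  updated: d(D,EI)=21/2, d(EI,P)=2, d(EI,Q)=2, d(EI,U)=13/2
iteration 2: select D,P (d=1, Q=-59/2); attach at lengths (9/4, -5/4); label the merged cluster DP
  updated: d(DP,EI)=23/4, d(DP,Q)=1, d(DP,U)=7
iteration 3: select DP,Q (d=1, Q=-71/4); attach at lengths (39/16, -23/16); label the merged cluster DPQ
  updated: d(DPQ,EI)=27/8, d(DPQ,U)=9/2
iteration 4: select DPQ,EI (d=27/8, Q=-115/8); attach at lengths (11/16, 43/16); label the merged cluster DEIPQ
  updated: d(DEIPQ,U)=61/16
iteration 5: select DEIPQ,U (d=61/16); attach at lengths (61/32, 61/32); label the merged cluster DEIPQU
final tree: ((((D:9/4,P:-5/4):39/16,Q:-23/16):11/16,(E:7/2,I:13/2):43/16):61/32,U:61/32)
total length: 307/16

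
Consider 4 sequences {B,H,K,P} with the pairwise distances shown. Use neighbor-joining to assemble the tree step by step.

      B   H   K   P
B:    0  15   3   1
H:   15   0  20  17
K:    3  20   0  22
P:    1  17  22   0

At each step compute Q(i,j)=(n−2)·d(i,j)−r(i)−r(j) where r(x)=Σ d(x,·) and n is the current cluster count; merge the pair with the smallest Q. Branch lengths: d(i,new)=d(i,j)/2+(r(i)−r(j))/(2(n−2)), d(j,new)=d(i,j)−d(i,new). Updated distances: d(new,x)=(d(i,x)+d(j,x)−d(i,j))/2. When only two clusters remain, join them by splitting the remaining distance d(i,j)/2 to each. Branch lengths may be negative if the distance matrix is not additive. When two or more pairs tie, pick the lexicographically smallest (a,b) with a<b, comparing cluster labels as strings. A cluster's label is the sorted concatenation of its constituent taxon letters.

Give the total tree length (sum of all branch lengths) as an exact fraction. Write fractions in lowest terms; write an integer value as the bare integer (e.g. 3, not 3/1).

49/2

step 1: merge (B,K) at d=3, Q=-58; branch lengths B→-5, K→8; new cluster BK
  updated: d(BK,H)=16, d(BK,P)=10
step 2: merge (BK,H) at d=16, Q=-43; branch lengths BK→9/2, H→23/2; new cluster BHK
  updated: d(BHK,P)=11/2
step 3: merge (BHK,P) at d=11/2; branch lengths BHK→11/4, P→11/4; new cluster BHKP
final tree: (((B:-5,K:8):9/2,H:23/2):11/4,P:11/4)
total length: 49/2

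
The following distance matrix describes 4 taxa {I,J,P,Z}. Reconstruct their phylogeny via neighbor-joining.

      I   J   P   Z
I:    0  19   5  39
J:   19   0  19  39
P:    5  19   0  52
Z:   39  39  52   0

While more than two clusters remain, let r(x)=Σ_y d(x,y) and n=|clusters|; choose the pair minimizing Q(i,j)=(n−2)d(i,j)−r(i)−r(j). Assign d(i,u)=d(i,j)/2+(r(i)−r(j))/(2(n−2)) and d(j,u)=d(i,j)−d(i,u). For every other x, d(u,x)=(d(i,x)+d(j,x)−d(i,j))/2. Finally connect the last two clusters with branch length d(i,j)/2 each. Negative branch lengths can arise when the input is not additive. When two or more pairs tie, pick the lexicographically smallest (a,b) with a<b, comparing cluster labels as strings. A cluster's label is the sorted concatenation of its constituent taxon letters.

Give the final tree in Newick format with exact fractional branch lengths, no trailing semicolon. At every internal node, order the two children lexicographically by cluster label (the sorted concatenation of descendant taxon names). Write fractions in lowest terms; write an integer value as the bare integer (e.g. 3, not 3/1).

step 1: merge (I,P) at d=5, Q=-129; branch lengths I→-3/4, P→23/4; new cluster IP
  updated: d(IP,J)=33/2, d(IP,Z)=43
step 2: merge (IP,J) at d=33/2, Q=-197/2; branch lengths IP→41/4, J→25/4; new cluster IJP
  updated: d(IJP,Z)=131/4
step 3: merge (IJP,Z) at d=131/4; branch lengths IJP→131/8, Z→131/8; new cluster IJPZ
final tree: (((I:-3/4,P:23/4):41/4,J:25/4):131/8,Z:131/8)
total length: 217/4

(((I:-3/4,P:23/4):41/4,J:25/4):131/8,Z:131/8)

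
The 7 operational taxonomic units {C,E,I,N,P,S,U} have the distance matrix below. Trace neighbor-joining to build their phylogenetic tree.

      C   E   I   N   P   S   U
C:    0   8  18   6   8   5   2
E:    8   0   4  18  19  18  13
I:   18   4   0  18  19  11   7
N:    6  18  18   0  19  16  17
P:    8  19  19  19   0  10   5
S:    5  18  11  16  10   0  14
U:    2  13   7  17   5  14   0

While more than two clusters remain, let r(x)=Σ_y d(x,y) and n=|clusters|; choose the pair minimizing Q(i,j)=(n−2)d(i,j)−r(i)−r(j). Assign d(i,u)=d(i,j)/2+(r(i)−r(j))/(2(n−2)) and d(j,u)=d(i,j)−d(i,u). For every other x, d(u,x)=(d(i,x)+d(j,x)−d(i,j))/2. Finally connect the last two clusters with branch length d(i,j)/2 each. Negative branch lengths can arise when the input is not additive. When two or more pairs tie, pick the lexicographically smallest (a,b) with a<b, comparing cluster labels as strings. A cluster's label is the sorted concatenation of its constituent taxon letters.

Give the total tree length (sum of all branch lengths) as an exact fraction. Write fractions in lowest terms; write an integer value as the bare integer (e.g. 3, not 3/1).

267/8

iteration 1: select E,I (d=4, Q=-137); attach at lengths (23/10, 17/10); label the merged cluster EI
  updated: d(C,EI)=11, d(EI,N)=16, d(EI,P)=17, d(EI,S)=25/2, d(EI,U)=8
iteration 2: select P,U (d=5, Q=-85); attach at lengths (33/8, 7/8); label the merged cluster PU
  updated: d(C,PU)=5/2, d(EI,PU)=10, d(N,PU)=31/2, d(PU,S)=19/2
iteration 3: select C,N (d=6, Q=-60); attach at lengths (-11/6, 47/6); label the merged cluster CN
  updated: d(CN,EI)=21/2, d(CN,PU)=6, d(CN,S)=15/2
iteration 4: select CN,S (d=15/2, Q=-77/2); attach at lengths (19/8, 41/8); label the merged cluster CNS
  updated: d(CNS,EI)=31/4, d(CNS,PU)=4
iteration 5: select CNS,EI (d=31/4, Q=-87/4); attach at lengths (7/8, 55/8); label the merged cluster CEINS
  updated: d(CEINS,PU)=25/8
iteration 6: select CEINS,PU (d=25/8); attach at lengths (25/16, 25/16); label the merged cluster CEINPSU
final tree: ((((C:-11/6,N:47/6):19/8,S:41/8):7/8,(E:23/10,I:17/10):55/8):25/16,(P:33/8,U:7/8):25/16)
total length: 267/8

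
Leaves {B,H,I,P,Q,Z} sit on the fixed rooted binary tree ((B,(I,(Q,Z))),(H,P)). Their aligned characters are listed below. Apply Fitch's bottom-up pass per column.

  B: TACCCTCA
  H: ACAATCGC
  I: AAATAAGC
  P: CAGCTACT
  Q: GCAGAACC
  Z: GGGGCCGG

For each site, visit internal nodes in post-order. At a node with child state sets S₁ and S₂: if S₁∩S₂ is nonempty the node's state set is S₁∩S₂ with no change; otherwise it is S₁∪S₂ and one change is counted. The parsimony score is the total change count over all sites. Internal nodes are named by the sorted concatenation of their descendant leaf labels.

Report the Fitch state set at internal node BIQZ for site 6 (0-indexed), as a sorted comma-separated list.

[col 0] QZ: children Q:{G}, Z:{G} ∩→ {G}; cost 0
[col 0] IQZ: children I:{A}, QZ:{G} ∪→ {A,G}; cost 1
[col 0] BIQZ: children B:{T}, IQZ:{A,G} ∪→ {A,G,T}; cost 1
[col 0] HP: children H:{A}, P:{C} ∪→ {A,C}; cost 1
[col 0] BHIPQZ: children BIQZ:{A,G,T}, HP:{A,C} ∩→ {A}; cost 0
[col 1] QZ: children Q:{C}, Z:{G} ∪→ {C,G}; cost 1
[col 1] IQZ: children I:{A}, QZ:{C,G} ∪→ {A,C,G}; cost 1
[col 1] BIQZ: children B:{A}, IQZ:{A,C,G} ∩→ {A}; cost 0
[col 1] HP: children H:{C}, P:{A} ∪→ {A,C}; cost 1
[col 1] BHIPQZ: children BIQZ:{A}, HP:{A,C} ∩→ {A}; cost 0
[col 2] QZ: children Q:{A}, Z:{G} ∪→ {A,G}; cost 1
[col 2] IQZ: children I:{A}, QZ:{A,G} ∩→ {A}; cost 0
[col 2] BIQZ: children B:{C}, IQZ:{A} ∪→ {A,C}; cost 1
[col 2] HP: children H:{A}, P:{G} ∪→ {A,G}; cost 1
[col 2] BHIPQZ: children BIQZ:{A,C}, HP:{A,G} ∩→ {A}; cost 0
[col 3] QZ: children Q:{G}, Z:{G} ∩→ {G}; cost 0
[col 3] IQZ: children I:{T}, QZ:{G} ∪→ {G,T}; cost 1
[col 3] BIQZ: children B:{C}, IQZ:{G,T} ∪→ {C,G,T}; cost 1
[col 3] HP: children H:{A}, P:{C} ∪→ {A,C}; cost 1
[col 3] BHIPQZ: children BIQZ:{C,G,T}, HP:{A,C} ∩→ {C}; cost 0
[col 4] QZ: children Q:{A}, Z:{C} ∪→ {A,C}; cost 1
[col 4] IQZ: children I:{A}, QZ:{A,C} ∩→ {A}; cost 0
[col 4] BIQZ: children B:{C}, IQZ:{A} ∪→ {A,C}; cost 1
[col 4] HP: children H:{T}, P:{T} ∩→ {T}; cost 0
[col 4] BHIPQZ: children BIQZ:{A,C}, HP:{T} ∪→ {A,C,T}; cost 1
[col 5] QZ: children Q:{A}, Z:{C} ∪→ {A,C}; cost 1
[col 5] IQZ: children I:{A}, QZ:{A,C} ∩→ {A}; cost 0
[col 5] BIQZ: children B:{T}, IQZ:{A} ∪→ {A,T}; cost 1
[col 5] HP: children H:{C}, P:{A} ∪→ {A,C}; cost 1
[col 5] BHIPQZ: children BIQZ:{A,T}, HP:{A,C} ∩→ {A}; cost 0
[col 6] QZ: children Q:{C}, Z:{G} ∪→ {C,G}; cost 1
[col 6] IQZ: children I:{G}, QZ:{C,G} ∩→ {G}; cost 0
[col 6] BIQZ: children B:{C}, IQZ:{G} ∪→ {C,G}; cost 1
[col 6] HP: children H:{G}, P:{C} ∪→ {C,G}; cost 1
[col 6] BHIPQZ: children BIQZ:{C,G}, HP:{C,G} ∩→ {C,G}; cost 0
[col 7] QZ: children Q:{C}, Z:{G} ∪→ {C,G}; cost 1
[col 7] IQZ: children I:{C}, QZ:{C,G} ∩→ {C}; cost 0
[col 7] BIQZ: children B:{A}, IQZ:{C} ∪→ {A,C}; cost 1
[col 7] HP: children H:{C}, P:{T} ∪→ {C,T}; cost 1
[col 7] BHIPQZ: children BIQZ:{A,C}, HP:{C,T} ∩→ {C}; cost 0
per-site changes: [3, 3, 3, 3, 3, 3, 3, 3]; total = 24

C,G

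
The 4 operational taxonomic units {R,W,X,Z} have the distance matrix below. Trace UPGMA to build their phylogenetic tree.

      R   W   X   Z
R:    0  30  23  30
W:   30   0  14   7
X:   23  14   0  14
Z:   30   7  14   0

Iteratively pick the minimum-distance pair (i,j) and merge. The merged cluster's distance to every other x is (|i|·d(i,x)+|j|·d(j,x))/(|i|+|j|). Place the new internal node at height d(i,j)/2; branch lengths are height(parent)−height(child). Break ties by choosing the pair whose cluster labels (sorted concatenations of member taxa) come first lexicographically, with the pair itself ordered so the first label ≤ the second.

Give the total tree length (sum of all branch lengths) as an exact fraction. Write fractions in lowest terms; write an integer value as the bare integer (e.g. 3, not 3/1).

229/6

1. join W+Z (d=7) ⇒ WZ; edges |W|=7/2, |Z|=7/2
  updated: d(R,WZ)=30, d(WZ,X)=14
2. join WZ+X (d=14) ⇒ WXZ; edges |WZ|=7/2, |X|=7
  updated: d(R,WXZ)=83/3
3. join R+WXZ (d=83/3) ⇒ RWXZ; edges |R|=83/6, |WXZ|=41/6
final tree: (R:83/6,((W:7/2,Z:7/2):7/2,X:7):41/6)
total length: 229/6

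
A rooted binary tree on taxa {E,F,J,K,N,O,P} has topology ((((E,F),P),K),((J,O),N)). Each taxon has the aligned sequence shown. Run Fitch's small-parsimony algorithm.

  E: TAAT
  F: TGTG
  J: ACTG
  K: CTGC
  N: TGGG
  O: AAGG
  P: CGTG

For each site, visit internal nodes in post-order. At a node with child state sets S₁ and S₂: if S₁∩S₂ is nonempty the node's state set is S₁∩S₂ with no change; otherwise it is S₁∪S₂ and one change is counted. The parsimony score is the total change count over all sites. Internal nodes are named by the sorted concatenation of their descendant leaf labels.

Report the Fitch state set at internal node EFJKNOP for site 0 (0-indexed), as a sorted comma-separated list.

site 0, node EF: E={T} ∩ F={T} → {T} (+0)
site 0, node EFP: EF={T} ∪ P={C} → {C,T} (+1)
site 0, node EFKP: EFP={C,T} ∩ K={C} → {C} (+0)
site 0, node JO: J={A} ∩ O={A} → {A} (+0)
site 0, node JNO: JO={A} ∪ N={T} → {A,T} (+1)
site 0, node EFJKNOP: EFKP={C} ∪ JNO={A,T} → {A,C,T} (+1)
site 1, node EF: E={A} ∪ F={G} → {A,G} (+1)
site 1, node EFP: EF={A,G} ∩ P={G} → {G} (+0)
site 1, node EFKP: EFP={G} ∪ K={T} → {G,T} (+1)
site 1, node JO: J={C} ∪ O={A} → {A,C} (+1)
site 1, node JNO: JO={A,C} ∪ N={G} → {A,C,G} (+1)
site 1, node EFJKNOP: EFKP={G,T} ∩ JNO={A,C,G} → {G} (+0)
site 2, node EF: E={A} ∪ F={T} → {A,T} (+1)
site 2, node EFP: EF={A,T} ∩ P={T} → {T} (+0)
site 2, node EFKP: EFP={T} ∪ K={G} → {G,T} (+1)
site 2, node JO: J={T} ∪ O={G} → {G,T} (+1)
site 2, node JNO: JO={G,T} ∩ N={G} → {G} (+0)
site 2, node EFJKNOP: EFKP={G,T} ∩ JNO={G} → {G} (+0)
site 3, node EF: E={T} ∪ F={G} → {G,T} (+1)
site 3, node EFP: EF={G,T} ∩ P={G} → {G} (+0)
site 3, node EFKP: EFP={G} ∪ K={C} → {C,G} (+1)
site 3, node JO: J={G} ∩ O={G} → {G} (+0)
site 3, node JNO: JO={G} ∩ N={G} → {G} (+0)
site 3, node EFJKNOP: EFKP={C,G} ∩ JNO={G} → {G} (+0)
per-site changes: [3, 4, 3, 2]; total = 12

A,C,T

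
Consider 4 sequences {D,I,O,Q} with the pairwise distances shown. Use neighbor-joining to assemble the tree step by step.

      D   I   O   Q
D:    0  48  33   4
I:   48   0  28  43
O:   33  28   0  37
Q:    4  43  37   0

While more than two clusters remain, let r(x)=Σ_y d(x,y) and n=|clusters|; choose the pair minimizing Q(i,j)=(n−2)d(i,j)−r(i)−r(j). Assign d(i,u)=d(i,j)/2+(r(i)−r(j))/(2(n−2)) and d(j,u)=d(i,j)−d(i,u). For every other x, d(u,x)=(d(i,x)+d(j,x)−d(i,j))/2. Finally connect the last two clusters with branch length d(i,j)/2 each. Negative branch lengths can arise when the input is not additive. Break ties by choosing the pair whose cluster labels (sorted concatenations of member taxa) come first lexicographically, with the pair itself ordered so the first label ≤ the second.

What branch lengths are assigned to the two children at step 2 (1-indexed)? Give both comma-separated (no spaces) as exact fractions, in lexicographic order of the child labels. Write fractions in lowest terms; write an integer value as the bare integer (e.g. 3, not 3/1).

97/4,77/4

step 1: merge (D,Q) at d=4, Q=-161; branch lengths D→9/4, Q→7/4; new cluster DQ
  updated: d(DQ,I)=87/2, d(DQ,O)=33
step 2: merge (DQ,I) at d=87/2, Q=-209/2; branch lengths DQ→97/4, I→77/4; new cluster DIQ
  updated: d(DIQ,O)=35/4
step 3: merge (DIQ,O) at d=35/4; branch lengths DIQ→35/8, O→35/8; new cluster DIOQ
final tree: (((D:9/4,Q:7/4):97/4,I:77/4):35/8,O:35/8)
total length: 225/4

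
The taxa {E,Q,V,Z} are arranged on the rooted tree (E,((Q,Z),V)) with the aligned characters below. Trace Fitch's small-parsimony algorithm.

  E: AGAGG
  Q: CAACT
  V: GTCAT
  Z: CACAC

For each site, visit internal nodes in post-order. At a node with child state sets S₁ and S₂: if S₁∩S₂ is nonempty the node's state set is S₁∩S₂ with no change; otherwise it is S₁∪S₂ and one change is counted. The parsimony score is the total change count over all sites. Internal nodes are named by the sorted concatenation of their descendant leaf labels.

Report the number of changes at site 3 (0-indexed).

QZ@0: {C} ∩ {C} = {C} (intersection, +0)
QVZ@0: {C} ∪ {G} = {C,G} (union, +1)
EQVZ@0: {A} ∪ {C,G} = {A,C,G} (union, +1)
QZ@1: {A} ∩ {A} = {A} (intersection, +0)
QVZ@1: {A} ∪ {T} = {A,T} (union, +1)
EQVZ@1: {G} ∪ {A,T} = {A,G,T} (union, +1)
QZ@2: {A} ∪ {C} = {A,C} (union, +1)
QVZ@2: {A,C} ∩ {C} = {C} (intersection, +0)
EQVZ@2: {A} ∪ {C} = {A,C} (union, +1)
QZ@3: {C} ∪ {A} = {A,C} (union, +1)
QVZ@3: {A,C} ∩ {A} = {A} (intersection, +0)
EQVZ@3: {G} ∪ {A} = {A,G} (union, +1)
QZ@4: {T} ∪ {C} = {C,T} (union, +1)
QVZ@4: {C,T} ∩ {T} = {T} (intersection, +0)
EQVZ@4: {G} ∪ {T} = {G,T} (union, +1)
per-site changes: [2, 2, 2, 2, 2]; total = 10

2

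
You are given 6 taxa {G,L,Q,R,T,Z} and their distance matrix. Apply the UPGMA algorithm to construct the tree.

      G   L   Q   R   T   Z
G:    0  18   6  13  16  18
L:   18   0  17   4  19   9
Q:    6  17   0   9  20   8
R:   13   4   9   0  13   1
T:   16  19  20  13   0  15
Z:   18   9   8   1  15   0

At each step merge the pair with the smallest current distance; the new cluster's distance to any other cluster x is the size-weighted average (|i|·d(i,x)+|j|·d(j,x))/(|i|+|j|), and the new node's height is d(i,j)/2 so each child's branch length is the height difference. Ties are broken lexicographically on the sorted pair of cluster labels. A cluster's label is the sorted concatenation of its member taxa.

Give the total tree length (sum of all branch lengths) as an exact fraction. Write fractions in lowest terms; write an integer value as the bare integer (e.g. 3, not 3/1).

1. join R+Z (d=1) ⇒ RZ; edges |R|=1/2, |Z|=1/2
  updated: d(G,RZ)=31/2, d(L,RZ)=13/2, d(Q,RZ)=17/2, d(RZ,T)=14
2. join G+Q (d=6) ⇒ GQ; edges |G|=3, |Q|=3
  updated: d(GQ,L)=35/2, d(GQ,RZ)=12, d(GQ,T)=18
3. join L+RZ (d=13/2) ⇒ LRZ; edges |L|=13/4, |RZ|=11/4
  updated: d(GQ,LRZ)=83/6, d(LRZ,T)=47/3
4. join GQ+LRZ (d=83/6) ⇒ GLQRZ; edges |GQ|=47/12, |LRZ|=11/3
  updated: d(GLQRZ,T)=83/5
5. join GLQRZ+T (d=83/5) ⇒ GLQRTZ; edges |GLQRZ|=83/60, |T|=83/10
final tree: (((G:3,Q:3):47/12,(L:13/4,(R:1/2,Z:1/2):11/4):11/3):83/60,T:83/10)
total length: 454/15

454/15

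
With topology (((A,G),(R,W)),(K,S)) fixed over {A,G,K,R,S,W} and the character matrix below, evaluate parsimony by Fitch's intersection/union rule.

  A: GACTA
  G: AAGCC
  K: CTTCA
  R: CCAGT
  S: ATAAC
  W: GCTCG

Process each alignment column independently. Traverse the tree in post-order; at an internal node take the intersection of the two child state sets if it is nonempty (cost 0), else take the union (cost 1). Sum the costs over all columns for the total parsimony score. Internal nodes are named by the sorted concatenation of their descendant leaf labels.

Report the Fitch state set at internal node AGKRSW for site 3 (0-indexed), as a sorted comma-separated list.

C

site 0, node AG: A={G} ∪ G={A} → {A,G} (+1)
site 0, node RW: R={C} ∪ W={G} → {C,G} (+1)
site 0, node AGRW: AG={A,G} ∩ RW={C,G} → {G} (+0)
site 0, node KS: K={C} ∪ S={A} → {A,C} (+1)
site 0, node AGKRSW: AGRW={G} ∪ KS={A,C} → {A,C,G} (+1)
site 1, node AG: A={A} ∩ G={A} → {A} (+0)
site 1, node RW: R={C} ∩ W={C} → {C} (+0)
site 1, node AGRW: AG={A} ∪ RW={C} → {A,C} (+1)
site 1, node KS: K={T} ∩ S={T} → {T} (+0)
site 1, node AGKRSW: AGRW={A,C} ∪ KS={T} → {A,C,T} (+1)
site 2, node AG: A={C} ∪ G={G} → {C,G} (+1)
site 2, node RW: R={A} ∪ W={T} → {A,T} (+1)
site 2, node AGRW: AG={C,G} ∪ RW={A,T} → {A,C,G,T} (+1)
site 2, node KS: K={T} ∪ S={A} → {A,T} (+1)
site 2, node AGKRSW: AGRW={A,C,G,T} ∩ KS={A,T} → {A,T} (+0)
site 3, node AG: A={T} ∪ G={C} → {C,T} (+1)
site 3, node RW: R={G} ∪ W={C} → {C,G} (+1)
site 3, node AGRW: AG={C,T} ∩ RW={C,G} → {C} (+0)
site 3, node KS: K={C} ∪ S={A} → {A,C} (+1)
site 3, node AGKRSW: AGRW={C} ∩ KS={A,C} → {C} (+0)
site 4, node AG: A={A} ∪ G={C} → {A,C} (+1)
site 4, node RW: R={T} ∪ W={G} → {G,T} (+1)
site 4, node AGRW: AG={A,C} ∪ RW={G,T} → {A,C,G,T} (+1)
site 4, node KS: K={A} ∪ S={C} → {A,C} (+1)
site 4, node AGKRSW: AGRW={A,C,G,T} ∩ KS={A,C} → {A,C} (+0)
per-site changes: [4, 2, 4, 3, 4]; total = 17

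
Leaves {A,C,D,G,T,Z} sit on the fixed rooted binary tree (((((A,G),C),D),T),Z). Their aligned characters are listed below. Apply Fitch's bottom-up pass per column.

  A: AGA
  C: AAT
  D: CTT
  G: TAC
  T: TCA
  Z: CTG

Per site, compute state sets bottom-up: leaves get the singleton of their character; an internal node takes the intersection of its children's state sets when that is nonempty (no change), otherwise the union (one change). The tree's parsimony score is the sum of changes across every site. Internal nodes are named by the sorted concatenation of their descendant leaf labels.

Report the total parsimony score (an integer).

10

[col 0] AG: children A:{A}, G:{T} ∪→ {A,T}; cost 1
[col 0] ACG: children AG:{A,T}, C:{A} ∩→ {A}; cost 0
[col 0] ACDG: children ACG:{A}, D:{C} ∪→ {A,C}; cost 1
[col 0] ACDGT: children ACDG:{A,C}, T:{T} ∪→ {A,C,T}; cost 1
[col 0] ACDGTZ: children ACDGT:{A,C,T}, Z:{C} ∩→ {C}; cost 0
[col 1] AG: children A:{G}, G:{A} ∪→ {A,G}; cost 1
[col 1] ACG: children AG:{A,G}, C:{A} ∩→ {A}; cost 0
[col 1] ACDG: children ACG:{A}, D:{T} ∪→ {A,T}; cost 1
[col 1] ACDGT: children ACDG:{A,T}, T:{C} ∪→ {A,C,T}; cost 1
[col 1] ACDGTZ: children ACDGT:{A,C,T}, Z:{T} ∩→ {T}; cost 0
[col 2] AG: children A:{A}, G:{C} ∪→ {A,C}; cost 1
[col 2] ACG: children AG:{A,C}, C:{T} ∪→ {A,C,T}; cost 1
[col 2] ACDG: children ACG:{A,C,T}, D:{T} ∩→ {T}; cost 0
[col 2] ACDGT: children ACDG:{T}, T:{A} ∪→ {A,T}; cost 1
[col 2] ACDGTZ: children ACDGT:{A,T}, Z:{G} ∪→ {A,G,T}; cost 1
per-site changes: [3, 3, 4]; total = 10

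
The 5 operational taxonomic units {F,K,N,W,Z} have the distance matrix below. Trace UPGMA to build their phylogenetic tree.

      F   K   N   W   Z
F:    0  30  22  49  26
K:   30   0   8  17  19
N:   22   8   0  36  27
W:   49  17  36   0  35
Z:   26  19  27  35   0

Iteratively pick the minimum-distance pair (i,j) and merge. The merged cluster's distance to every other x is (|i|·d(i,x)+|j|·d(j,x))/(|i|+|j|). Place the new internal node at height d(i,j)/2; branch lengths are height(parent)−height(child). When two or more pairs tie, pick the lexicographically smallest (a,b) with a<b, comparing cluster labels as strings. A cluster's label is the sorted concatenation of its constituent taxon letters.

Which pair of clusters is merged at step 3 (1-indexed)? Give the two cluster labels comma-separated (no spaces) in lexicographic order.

F,KNZ

1. join K+N (d=8) ⇒ KN; edges |K|=4, |N|=4
  updated: d(F,KN)=26, d(KN,W)=53/2, d(KN,Z)=23
2. join KN+Z (d=23) ⇒ KNZ; edges |KN|=15/2, |Z|=23/2
  updated: d(F,KNZ)=26, d(KNZ,W)=88/3
3. join F+KNZ (d=26) ⇒ FKNZ; edges |F|=13, |KNZ|=3/2
  updated: d(FKNZ,W)=137/4
4. join FKNZ+W (d=137/4) ⇒ FKNWZ; edges |FKNZ|=33/8, |W|=137/8
final tree: ((F:13,((K:4,N:4):15/2,Z:23/2):3/2):33/8,W:137/8)
total length: 251/4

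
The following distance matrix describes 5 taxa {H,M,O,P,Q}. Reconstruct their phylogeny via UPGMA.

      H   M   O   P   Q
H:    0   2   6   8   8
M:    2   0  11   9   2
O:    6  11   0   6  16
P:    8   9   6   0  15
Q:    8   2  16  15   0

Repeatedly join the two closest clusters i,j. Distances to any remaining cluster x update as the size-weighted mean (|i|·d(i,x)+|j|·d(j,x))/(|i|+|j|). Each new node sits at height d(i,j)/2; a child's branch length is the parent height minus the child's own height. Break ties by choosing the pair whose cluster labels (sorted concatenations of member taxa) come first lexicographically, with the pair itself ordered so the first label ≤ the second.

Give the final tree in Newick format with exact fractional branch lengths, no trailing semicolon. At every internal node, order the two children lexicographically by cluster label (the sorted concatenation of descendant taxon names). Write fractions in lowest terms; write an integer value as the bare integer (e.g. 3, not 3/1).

step 1: merge (H,M) at d=2; branch lengths H→1, M→1; new cluster HM
  updated: d(HM,O)=17/2, d(HM,P)=17/2, d(HM,Q)=5
step 2: merge (HM,Q) at d=5; branch lengths HM→3/2, Q→5/2; new cluster HMQ
  updated: d(HMQ,O)=11, d(HMQ,P)=32/3
step 3: merge (O,P) at d=6; branch lengths O→3, P→3; new cluster OP
  updated: d(HMQ,OP)=65/6
step 4: merge (HMQ,OP) at d=65/6; branch lengths HMQ→35/12, OP→29/12; new cluster HMOPQ
final tree: (((H:1,M:1):3/2,Q:5/2):35/12,(O:3,P:3):29/12)
total length: 52/3

(((H:1,M:1):3/2,Q:5/2):35/12,(O:3,P:3):29/12)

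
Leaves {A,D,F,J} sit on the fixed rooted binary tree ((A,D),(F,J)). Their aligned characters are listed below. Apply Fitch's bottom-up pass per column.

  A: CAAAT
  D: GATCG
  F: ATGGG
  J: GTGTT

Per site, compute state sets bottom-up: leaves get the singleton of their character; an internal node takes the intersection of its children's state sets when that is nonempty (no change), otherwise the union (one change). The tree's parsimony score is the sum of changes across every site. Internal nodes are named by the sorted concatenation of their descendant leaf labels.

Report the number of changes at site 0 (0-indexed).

AD@0: {C} ∪ {G} = {C,G} (union, +1)
FJ@0: {A} ∪ {G} = {A,G} (union, +1)
ADFJ@0: {C,G} ∩ {A,G} = {G} (intersection, +0)
AD@1: {A} ∩ {A} = {A} (intersection, +0)
FJ@1: {T} ∩ {T} = {T} (intersection, +0)
ADFJ@1: {A} ∪ {T} = {A,T} (union, +1)
AD@2: {A} ∪ {T} = {A,T} (union, +1)
FJ@2: {G} ∩ {G} = {G} (intersection, +0)
ADFJ@2: {A,T} ∪ {G} = {A,G,T} (union, +1)
AD@3: {A} ∪ {C} = {A,C} (union, +1)
FJ@3: {G} ∪ {T} = {G,T} (union, +1)
ADFJ@3: {A,C} ∪ {G,T} = {A,C,G,T} (union, +1)
AD@4: {T} ∪ {G} = {G,T} (union, +1)
FJ@4: {G} ∪ {T} = {G,T} (union, +1)
ADFJ@4: {G,T} ∩ {G,T} = {G,T} (intersection, +0)
per-site changes: [2, 1, 2, 3, 2]; total = 10

2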